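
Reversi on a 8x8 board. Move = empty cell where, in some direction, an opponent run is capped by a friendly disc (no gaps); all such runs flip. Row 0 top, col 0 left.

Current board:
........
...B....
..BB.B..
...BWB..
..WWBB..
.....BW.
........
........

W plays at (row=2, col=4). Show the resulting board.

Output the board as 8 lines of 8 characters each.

Answer: ........
...B....
..BBWB..
...WWB..
..WWBB..
.....BW.
........
........

Derivation:
Place W at (2,4); scan 8 dirs for brackets.
Dir NW: opp run (1,3), next='.' -> no flip
Dir N: first cell '.' (not opp) -> no flip
Dir NE: first cell '.' (not opp) -> no flip
Dir W: opp run (2,3) (2,2), next='.' -> no flip
Dir E: opp run (2,5), next='.' -> no flip
Dir SW: opp run (3,3) capped by W -> flip
Dir S: first cell 'W' (not opp) -> no flip
Dir SE: opp run (3,5), next='.' -> no flip
All flips: (3,3)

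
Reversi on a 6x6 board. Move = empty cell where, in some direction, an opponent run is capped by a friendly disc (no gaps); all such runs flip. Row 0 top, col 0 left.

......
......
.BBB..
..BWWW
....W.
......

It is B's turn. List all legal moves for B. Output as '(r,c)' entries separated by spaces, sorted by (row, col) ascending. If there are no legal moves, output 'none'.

(2,4): no bracket -> illegal
(2,5): no bracket -> illegal
(4,2): no bracket -> illegal
(4,3): flips 1 -> legal
(4,5): flips 1 -> legal
(5,3): no bracket -> illegal
(5,4): no bracket -> illegal
(5,5): flips 2 -> legal

Answer: (4,3) (4,5) (5,5)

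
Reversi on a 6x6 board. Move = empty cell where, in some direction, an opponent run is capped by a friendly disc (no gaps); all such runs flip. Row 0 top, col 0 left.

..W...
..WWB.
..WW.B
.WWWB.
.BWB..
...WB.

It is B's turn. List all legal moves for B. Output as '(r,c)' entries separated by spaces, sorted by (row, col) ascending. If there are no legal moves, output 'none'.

(0,1): flips 2 -> legal
(0,3): flips 3 -> legal
(0,4): no bracket -> illegal
(1,1): flips 2 -> legal
(2,0): no bracket -> illegal
(2,1): flips 2 -> legal
(2,4): no bracket -> illegal
(3,0): flips 3 -> legal
(4,0): no bracket -> illegal
(4,4): no bracket -> illegal
(5,1): no bracket -> illegal
(5,2): flips 1 -> legal

Answer: (0,1) (0,3) (1,1) (2,1) (3,0) (5,2)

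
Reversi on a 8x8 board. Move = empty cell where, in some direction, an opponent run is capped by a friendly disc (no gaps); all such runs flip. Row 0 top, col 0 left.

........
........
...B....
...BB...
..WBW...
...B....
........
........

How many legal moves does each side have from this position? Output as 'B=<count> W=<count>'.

-- B to move --
(3,1): flips 1 -> legal
(3,2): no bracket -> illegal
(3,5): flips 1 -> legal
(4,1): flips 1 -> legal
(4,5): flips 1 -> legal
(5,1): flips 1 -> legal
(5,2): no bracket -> illegal
(5,4): flips 1 -> legal
(5,5): flips 1 -> legal
B mobility = 7
-- W to move --
(1,2): no bracket -> illegal
(1,3): no bracket -> illegal
(1,4): no bracket -> illegal
(2,2): flips 1 -> legal
(2,4): flips 2 -> legal
(2,5): no bracket -> illegal
(3,2): no bracket -> illegal
(3,5): no bracket -> illegal
(4,5): no bracket -> illegal
(5,2): no bracket -> illegal
(5,4): no bracket -> illegal
(6,2): flips 1 -> legal
(6,3): no bracket -> illegal
(6,4): flips 1 -> legal
W mobility = 4

Answer: B=7 W=4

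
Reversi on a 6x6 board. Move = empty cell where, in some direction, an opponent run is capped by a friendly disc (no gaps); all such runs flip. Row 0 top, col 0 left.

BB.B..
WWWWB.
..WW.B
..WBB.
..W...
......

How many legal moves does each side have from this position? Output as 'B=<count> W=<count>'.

-- B to move --
(0,2): no bracket -> illegal
(0,4): no bracket -> illegal
(2,0): flips 1 -> legal
(2,1): flips 2 -> legal
(2,4): no bracket -> illegal
(3,1): flips 1 -> legal
(4,1): flips 2 -> legal
(4,3): no bracket -> illegal
(5,1): flips 1 -> legal
(5,2): no bracket -> illegal
(5,3): no bracket -> illegal
B mobility = 5
-- W to move --
(0,2): no bracket -> illegal
(0,4): no bracket -> illegal
(0,5): flips 1 -> legal
(1,5): flips 1 -> legal
(2,4): flips 1 -> legal
(3,5): flips 2 -> legal
(4,3): flips 1 -> legal
(4,4): flips 1 -> legal
(4,5): flips 1 -> legal
W mobility = 7

Answer: B=5 W=7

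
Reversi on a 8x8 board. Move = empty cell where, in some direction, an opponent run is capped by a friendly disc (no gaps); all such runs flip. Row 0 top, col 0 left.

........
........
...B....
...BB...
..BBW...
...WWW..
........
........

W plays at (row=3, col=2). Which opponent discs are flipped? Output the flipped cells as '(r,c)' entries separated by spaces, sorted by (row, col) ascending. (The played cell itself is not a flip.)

Answer: (4,3)

Derivation:
Dir NW: first cell '.' (not opp) -> no flip
Dir N: first cell '.' (not opp) -> no flip
Dir NE: opp run (2,3), next='.' -> no flip
Dir W: first cell '.' (not opp) -> no flip
Dir E: opp run (3,3) (3,4), next='.' -> no flip
Dir SW: first cell '.' (not opp) -> no flip
Dir S: opp run (4,2), next='.' -> no flip
Dir SE: opp run (4,3) capped by W -> flip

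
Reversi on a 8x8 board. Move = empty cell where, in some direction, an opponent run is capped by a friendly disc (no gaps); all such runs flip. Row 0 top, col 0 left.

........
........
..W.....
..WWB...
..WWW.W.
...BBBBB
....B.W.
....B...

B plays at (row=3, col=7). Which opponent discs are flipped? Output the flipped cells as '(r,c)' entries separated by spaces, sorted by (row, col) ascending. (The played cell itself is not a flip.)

Dir NW: first cell '.' (not opp) -> no flip
Dir N: first cell '.' (not opp) -> no flip
Dir NE: edge -> no flip
Dir W: first cell '.' (not opp) -> no flip
Dir E: edge -> no flip
Dir SW: opp run (4,6) capped by B -> flip
Dir S: first cell '.' (not opp) -> no flip
Dir SE: edge -> no flip

Answer: (4,6)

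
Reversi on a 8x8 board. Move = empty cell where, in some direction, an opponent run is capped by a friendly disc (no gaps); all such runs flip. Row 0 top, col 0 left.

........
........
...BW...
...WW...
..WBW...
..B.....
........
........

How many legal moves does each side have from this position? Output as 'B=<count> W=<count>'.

Answer: B=4 W=6

Derivation:
-- B to move --
(1,3): no bracket -> illegal
(1,4): no bracket -> illegal
(1,5): no bracket -> illegal
(2,2): no bracket -> illegal
(2,5): flips 2 -> legal
(3,1): no bracket -> illegal
(3,2): flips 1 -> legal
(3,5): no bracket -> illegal
(4,1): flips 1 -> legal
(4,5): flips 2 -> legal
(5,1): no bracket -> illegal
(5,3): no bracket -> illegal
(5,4): no bracket -> illegal
(5,5): no bracket -> illegal
B mobility = 4
-- W to move --
(1,2): flips 1 -> legal
(1,3): flips 1 -> legal
(1,4): no bracket -> illegal
(2,2): flips 1 -> legal
(3,2): no bracket -> illegal
(4,1): no bracket -> illegal
(5,1): no bracket -> illegal
(5,3): flips 1 -> legal
(5,4): no bracket -> illegal
(6,1): flips 2 -> legal
(6,2): flips 1 -> legal
(6,3): no bracket -> illegal
W mobility = 6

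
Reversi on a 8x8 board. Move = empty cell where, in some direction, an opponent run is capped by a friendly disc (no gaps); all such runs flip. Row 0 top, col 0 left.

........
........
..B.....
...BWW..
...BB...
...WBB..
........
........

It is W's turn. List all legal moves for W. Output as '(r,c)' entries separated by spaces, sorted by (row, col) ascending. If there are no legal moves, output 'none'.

Answer: (2,3) (3,2) (5,2) (5,6) (6,4)

Derivation:
(1,1): no bracket -> illegal
(1,2): no bracket -> illegal
(1,3): no bracket -> illegal
(2,1): no bracket -> illegal
(2,3): flips 2 -> legal
(2,4): no bracket -> illegal
(3,1): no bracket -> illegal
(3,2): flips 1 -> legal
(4,2): no bracket -> illegal
(4,5): no bracket -> illegal
(4,6): no bracket -> illegal
(5,2): flips 1 -> legal
(5,6): flips 2 -> legal
(6,3): no bracket -> illegal
(6,4): flips 2 -> legal
(6,5): no bracket -> illegal
(6,6): no bracket -> illegal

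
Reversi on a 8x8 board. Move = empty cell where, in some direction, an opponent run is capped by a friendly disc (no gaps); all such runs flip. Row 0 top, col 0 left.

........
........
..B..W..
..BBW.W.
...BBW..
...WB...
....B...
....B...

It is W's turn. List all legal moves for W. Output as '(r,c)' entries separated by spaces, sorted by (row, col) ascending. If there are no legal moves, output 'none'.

Answer: (2,3) (3,1) (3,5) (4,2) (5,2) (5,5) (6,3) (7,5)

Derivation:
(1,1): no bracket -> illegal
(1,2): no bracket -> illegal
(1,3): no bracket -> illegal
(2,1): no bracket -> illegal
(2,3): flips 2 -> legal
(2,4): no bracket -> illegal
(3,1): flips 2 -> legal
(3,5): flips 1 -> legal
(4,1): no bracket -> illegal
(4,2): flips 2 -> legal
(5,2): flips 1 -> legal
(5,5): flips 1 -> legal
(6,3): flips 1 -> legal
(6,5): no bracket -> illegal
(7,3): no bracket -> illegal
(7,5): flips 1 -> legal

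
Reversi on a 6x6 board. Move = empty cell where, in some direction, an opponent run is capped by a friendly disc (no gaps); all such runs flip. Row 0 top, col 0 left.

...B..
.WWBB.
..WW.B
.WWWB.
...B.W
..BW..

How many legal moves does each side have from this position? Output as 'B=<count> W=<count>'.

Answer: B=7 W=6

Derivation:
-- B to move --
(0,0): no bracket -> illegal
(0,1): flips 2 -> legal
(0,2): no bracket -> illegal
(1,0): flips 2 -> legal
(2,0): no bracket -> illegal
(2,1): flips 2 -> legal
(2,4): no bracket -> illegal
(3,0): flips 3 -> legal
(3,5): no bracket -> illegal
(4,0): flips 2 -> legal
(4,1): flips 2 -> legal
(4,2): no bracket -> illegal
(4,4): no bracket -> illegal
(5,4): flips 1 -> legal
(5,5): no bracket -> illegal
B mobility = 7
-- W to move --
(0,2): no bracket -> illegal
(0,4): flips 1 -> legal
(0,5): flips 1 -> legal
(1,5): flips 2 -> legal
(2,4): no bracket -> illegal
(3,5): flips 1 -> legal
(4,1): no bracket -> illegal
(4,2): no bracket -> illegal
(4,4): no bracket -> illegal
(5,1): flips 1 -> legal
(5,4): flips 1 -> legal
W mobility = 6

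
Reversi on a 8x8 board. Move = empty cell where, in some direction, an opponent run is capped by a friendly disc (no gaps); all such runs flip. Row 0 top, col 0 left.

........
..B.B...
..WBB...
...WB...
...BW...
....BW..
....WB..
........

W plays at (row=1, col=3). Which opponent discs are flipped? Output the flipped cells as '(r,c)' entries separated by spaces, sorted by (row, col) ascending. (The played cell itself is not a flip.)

Dir NW: first cell '.' (not opp) -> no flip
Dir N: first cell '.' (not opp) -> no flip
Dir NE: first cell '.' (not opp) -> no flip
Dir W: opp run (1,2), next='.' -> no flip
Dir E: opp run (1,4), next='.' -> no flip
Dir SW: first cell 'W' (not opp) -> no flip
Dir S: opp run (2,3) capped by W -> flip
Dir SE: opp run (2,4), next='.' -> no flip

Answer: (2,3)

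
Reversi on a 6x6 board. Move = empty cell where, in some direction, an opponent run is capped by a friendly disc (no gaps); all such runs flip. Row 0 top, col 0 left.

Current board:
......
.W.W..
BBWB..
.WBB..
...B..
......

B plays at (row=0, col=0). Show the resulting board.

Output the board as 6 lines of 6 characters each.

Place B at (0,0); scan 8 dirs for brackets.
Dir NW: edge -> no flip
Dir N: edge -> no flip
Dir NE: edge -> no flip
Dir W: edge -> no flip
Dir E: first cell '.' (not opp) -> no flip
Dir SW: edge -> no flip
Dir S: first cell '.' (not opp) -> no flip
Dir SE: opp run (1,1) (2,2) capped by B -> flip
All flips: (1,1) (2,2)

Answer: B.....
.B.W..
BBBB..
.WBB..
...B..
......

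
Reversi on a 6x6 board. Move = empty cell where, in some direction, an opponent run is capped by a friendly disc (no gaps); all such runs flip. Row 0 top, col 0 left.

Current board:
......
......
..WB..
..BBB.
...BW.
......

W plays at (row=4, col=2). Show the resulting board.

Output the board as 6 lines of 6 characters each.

Place W at (4,2); scan 8 dirs for brackets.
Dir NW: first cell '.' (not opp) -> no flip
Dir N: opp run (3,2) capped by W -> flip
Dir NE: opp run (3,3), next='.' -> no flip
Dir W: first cell '.' (not opp) -> no flip
Dir E: opp run (4,3) capped by W -> flip
Dir SW: first cell '.' (not opp) -> no flip
Dir S: first cell '.' (not opp) -> no flip
Dir SE: first cell '.' (not opp) -> no flip
All flips: (3,2) (4,3)

Answer: ......
......
..WB..
..WBB.
..WWW.
......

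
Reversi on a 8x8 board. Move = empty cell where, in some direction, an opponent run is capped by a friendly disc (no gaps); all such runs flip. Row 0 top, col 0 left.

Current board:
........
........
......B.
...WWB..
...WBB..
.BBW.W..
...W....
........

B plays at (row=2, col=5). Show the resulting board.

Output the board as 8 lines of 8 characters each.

Answer: ........
........
.....BB.
...WBB..
...BBB..
.BBW.W..
...W....
........

Derivation:
Place B at (2,5); scan 8 dirs for brackets.
Dir NW: first cell '.' (not opp) -> no flip
Dir N: first cell '.' (not opp) -> no flip
Dir NE: first cell '.' (not opp) -> no flip
Dir W: first cell '.' (not opp) -> no flip
Dir E: first cell 'B' (not opp) -> no flip
Dir SW: opp run (3,4) (4,3) capped by B -> flip
Dir S: first cell 'B' (not opp) -> no flip
Dir SE: first cell '.' (not opp) -> no flip
All flips: (3,4) (4,3)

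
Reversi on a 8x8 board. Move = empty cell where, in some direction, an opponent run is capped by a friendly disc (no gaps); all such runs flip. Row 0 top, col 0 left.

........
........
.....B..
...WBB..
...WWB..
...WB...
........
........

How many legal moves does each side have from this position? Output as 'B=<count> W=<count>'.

Answer: B=4 W=8

Derivation:
-- B to move --
(2,2): no bracket -> illegal
(2,3): no bracket -> illegal
(2,4): no bracket -> illegal
(3,2): flips 2 -> legal
(4,2): flips 2 -> legal
(5,2): flips 2 -> legal
(5,5): no bracket -> illegal
(6,2): flips 2 -> legal
(6,3): no bracket -> illegal
(6,4): no bracket -> illegal
B mobility = 4
-- W to move --
(1,4): no bracket -> illegal
(1,5): no bracket -> illegal
(1,6): flips 2 -> legal
(2,3): no bracket -> illegal
(2,4): flips 1 -> legal
(2,6): flips 1 -> legal
(3,6): flips 2 -> legal
(4,6): flips 1 -> legal
(5,5): flips 1 -> legal
(5,6): no bracket -> illegal
(6,3): no bracket -> illegal
(6,4): flips 1 -> legal
(6,5): flips 1 -> legal
W mobility = 8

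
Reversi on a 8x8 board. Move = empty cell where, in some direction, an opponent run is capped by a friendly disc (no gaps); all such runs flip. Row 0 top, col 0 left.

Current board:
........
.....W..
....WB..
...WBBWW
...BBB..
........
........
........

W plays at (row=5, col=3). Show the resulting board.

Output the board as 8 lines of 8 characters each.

Place W at (5,3); scan 8 dirs for brackets.
Dir NW: first cell '.' (not opp) -> no flip
Dir N: opp run (4,3) capped by W -> flip
Dir NE: opp run (4,4) (3,5), next='.' -> no flip
Dir W: first cell '.' (not opp) -> no flip
Dir E: first cell '.' (not opp) -> no flip
Dir SW: first cell '.' (not opp) -> no flip
Dir S: first cell '.' (not opp) -> no flip
Dir SE: first cell '.' (not opp) -> no flip
All flips: (4,3)

Answer: ........
.....W..
....WB..
...WBBWW
...WBB..
...W....
........
........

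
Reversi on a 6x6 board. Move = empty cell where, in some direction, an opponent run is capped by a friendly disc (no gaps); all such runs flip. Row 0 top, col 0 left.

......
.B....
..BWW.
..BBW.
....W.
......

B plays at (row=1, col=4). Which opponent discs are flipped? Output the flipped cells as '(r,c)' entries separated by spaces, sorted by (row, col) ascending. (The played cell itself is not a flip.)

Dir NW: first cell '.' (not opp) -> no flip
Dir N: first cell '.' (not opp) -> no flip
Dir NE: first cell '.' (not opp) -> no flip
Dir W: first cell '.' (not opp) -> no flip
Dir E: first cell '.' (not opp) -> no flip
Dir SW: opp run (2,3) capped by B -> flip
Dir S: opp run (2,4) (3,4) (4,4), next='.' -> no flip
Dir SE: first cell '.' (not opp) -> no flip

Answer: (2,3)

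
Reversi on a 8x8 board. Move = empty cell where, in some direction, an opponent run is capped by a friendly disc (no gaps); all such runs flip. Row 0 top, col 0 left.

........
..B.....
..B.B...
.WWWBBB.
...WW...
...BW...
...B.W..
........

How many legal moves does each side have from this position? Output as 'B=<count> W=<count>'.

Answer: B=8 W=12

Derivation:
-- B to move --
(2,0): no bracket -> illegal
(2,1): no bracket -> illegal
(2,3): flips 2 -> legal
(3,0): flips 3 -> legal
(4,0): flips 1 -> legal
(4,1): no bracket -> illegal
(4,2): flips 2 -> legal
(4,5): flips 1 -> legal
(5,2): flips 1 -> legal
(5,5): flips 3 -> legal
(5,6): no bracket -> illegal
(6,4): flips 2 -> legal
(6,6): no bracket -> illegal
(7,4): no bracket -> illegal
(7,5): no bracket -> illegal
(7,6): no bracket -> illegal
B mobility = 8
-- W to move --
(0,1): no bracket -> illegal
(0,2): flips 2 -> legal
(0,3): no bracket -> illegal
(1,1): flips 1 -> legal
(1,3): flips 1 -> legal
(1,4): flips 2 -> legal
(1,5): flips 1 -> legal
(2,1): no bracket -> illegal
(2,3): no bracket -> illegal
(2,5): flips 1 -> legal
(2,6): flips 1 -> legal
(2,7): no bracket -> illegal
(3,7): flips 3 -> legal
(4,2): no bracket -> illegal
(4,5): no bracket -> illegal
(4,6): no bracket -> illegal
(4,7): no bracket -> illegal
(5,2): flips 1 -> legal
(6,2): flips 1 -> legal
(6,4): no bracket -> illegal
(7,2): flips 1 -> legal
(7,3): flips 2 -> legal
(7,4): no bracket -> illegal
W mobility = 12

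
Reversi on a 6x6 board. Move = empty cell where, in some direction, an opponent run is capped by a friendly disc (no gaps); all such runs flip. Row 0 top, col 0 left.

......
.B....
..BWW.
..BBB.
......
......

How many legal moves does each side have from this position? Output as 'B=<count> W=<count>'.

Answer: B=5 W=6

Derivation:
-- B to move --
(1,2): flips 1 -> legal
(1,3): flips 1 -> legal
(1,4): flips 2 -> legal
(1,5): flips 1 -> legal
(2,5): flips 2 -> legal
(3,5): no bracket -> illegal
B mobility = 5
-- W to move --
(0,0): no bracket -> illegal
(0,1): no bracket -> illegal
(0,2): no bracket -> illegal
(1,0): no bracket -> illegal
(1,2): no bracket -> illegal
(1,3): no bracket -> illegal
(2,0): no bracket -> illegal
(2,1): flips 1 -> legal
(2,5): no bracket -> illegal
(3,1): no bracket -> illegal
(3,5): no bracket -> illegal
(4,1): flips 1 -> legal
(4,2): flips 1 -> legal
(4,3): flips 1 -> legal
(4,4): flips 1 -> legal
(4,5): flips 1 -> legal
W mobility = 6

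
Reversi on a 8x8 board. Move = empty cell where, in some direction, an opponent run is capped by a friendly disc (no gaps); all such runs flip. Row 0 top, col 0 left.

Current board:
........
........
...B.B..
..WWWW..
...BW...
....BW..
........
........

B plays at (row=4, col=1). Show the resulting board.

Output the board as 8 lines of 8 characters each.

Answer: ........
........
...B.B..
..BWWW..
.B.BW...
....BW..
........
........

Derivation:
Place B at (4,1); scan 8 dirs for brackets.
Dir NW: first cell '.' (not opp) -> no flip
Dir N: first cell '.' (not opp) -> no flip
Dir NE: opp run (3,2) capped by B -> flip
Dir W: first cell '.' (not opp) -> no flip
Dir E: first cell '.' (not opp) -> no flip
Dir SW: first cell '.' (not opp) -> no flip
Dir S: first cell '.' (not opp) -> no flip
Dir SE: first cell '.' (not opp) -> no flip
All flips: (3,2)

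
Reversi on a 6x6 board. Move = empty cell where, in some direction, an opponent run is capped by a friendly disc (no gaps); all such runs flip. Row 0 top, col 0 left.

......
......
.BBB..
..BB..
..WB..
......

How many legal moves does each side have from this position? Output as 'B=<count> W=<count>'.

-- B to move --
(3,1): no bracket -> illegal
(4,1): flips 1 -> legal
(5,1): flips 1 -> legal
(5,2): flips 1 -> legal
(5,3): no bracket -> illegal
B mobility = 3
-- W to move --
(1,0): no bracket -> illegal
(1,1): no bracket -> illegal
(1,2): flips 2 -> legal
(1,3): no bracket -> illegal
(1,4): no bracket -> illegal
(2,0): no bracket -> illegal
(2,4): flips 1 -> legal
(3,0): no bracket -> illegal
(3,1): no bracket -> illegal
(3,4): no bracket -> illegal
(4,1): no bracket -> illegal
(4,4): flips 1 -> legal
(5,2): no bracket -> illegal
(5,3): no bracket -> illegal
(5,4): no bracket -> illegal
W mobility = 3

Answer: B=3 W=3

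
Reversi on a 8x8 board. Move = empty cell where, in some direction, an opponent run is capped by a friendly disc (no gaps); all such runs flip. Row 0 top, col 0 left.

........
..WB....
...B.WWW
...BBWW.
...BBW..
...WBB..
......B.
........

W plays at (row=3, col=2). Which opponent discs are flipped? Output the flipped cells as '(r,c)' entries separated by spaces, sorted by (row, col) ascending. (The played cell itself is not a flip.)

Dir NW: first cell '.' (not opp) -> no flip
Dir N: first cell '.' (not opp) -> no flip
Dir NE: opp run (2,3), next='.' -> no flip
Dir W: first cell '.' (not opp) -> no flip
Dir E: opp run (3,3) (3,4) capped by W -> flip
Dir SW: first cell '.' (not opp) -> no flip
Dir S: first cell '.' (not opp) -> no flip
Dir SE: opp run (4,3) (5,4), next='.' -> no flip

Answer: (3,3) (3,4)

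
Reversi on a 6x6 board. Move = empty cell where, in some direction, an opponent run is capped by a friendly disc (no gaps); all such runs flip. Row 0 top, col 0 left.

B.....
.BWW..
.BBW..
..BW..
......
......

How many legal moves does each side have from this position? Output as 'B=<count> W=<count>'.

-- B to move --
(0,1): no bracket -> illegal
(0,2): flips 1 -> legal
(0,3): flips 1 -> legal
(0,4): flips 1 -> legal
(1,4): flips 3 -> legal
(2,4): flips 1 -> legal
(3,4): flips 1 -> legal
(4,2): no bracket -> illegal
(4,3): no bracket -> illegal
(4,4): flips 1 -> legal
B mobility = 7
-- W to move --
(0,1): no bracket -> illegal
(0,2): no bracket -> illegal
(1,0): flips 1 -> legal
(2,0): flips 2 -> legal
(3,0): flips 1 -> legal
(3,1): flips 2 -> legal
(4,1): flips 1 -> legal
(4,2): flips 2 -> legal
(4,3): no bracket -> illegal
W mobility = 6

Answer: B=7 W=6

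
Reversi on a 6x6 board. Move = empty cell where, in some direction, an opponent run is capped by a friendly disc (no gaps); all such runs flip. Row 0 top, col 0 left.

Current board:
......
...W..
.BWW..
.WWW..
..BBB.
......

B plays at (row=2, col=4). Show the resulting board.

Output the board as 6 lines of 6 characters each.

Place B at (2,4); scan 8 dirs for brackets.
Dir NW: opp run (1,3), next='.' -> no flip
Dir N: first cell '.' (not opp) -> no flip
Dir NE: first cell '.' (not opp) -> no flip
Dir W: opp run (2,3) (2,2) capped by B -> flip
Dir E: first cell '.' (not opp) -> no flip
Dir SW: opp run (3,3) capped by B -> flip
Dir S: first cell '.' (not opp) -> no flip
Dir SE: first cell '.' (not opp) -> no flip
All flips: (2,2) (2,3) (3,3)

Answer: ......
...W..
.BBBB.
.WWB..
..BBB.
......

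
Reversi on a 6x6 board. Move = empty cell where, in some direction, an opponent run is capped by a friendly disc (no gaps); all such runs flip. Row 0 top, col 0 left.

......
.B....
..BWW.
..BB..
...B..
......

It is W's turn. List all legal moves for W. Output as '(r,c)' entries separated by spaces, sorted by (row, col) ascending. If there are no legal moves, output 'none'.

Answer: (2,1) (4,1) (4,2) (5,3)

Derivation:
(0,0): no bracket -> illegal
(0,1): no bracket -> illegal
(0,2): no bracket -> illegal
(1,0): no bracket -> illegal
(1,2): no bracket -> illegal
(1,3): no bracket -> illegal
(2,0): no bracket -> illegal
(2,1): flips 1 -> legal
(3,1): no bracket -> illegal
(3,4): no bracket -> illegal
(4,1): flips 1 -> legal
(4,2): flips 1 -> legal
(4,4): no bracket -> illegal
(5,2): no bracket -> illegal
(5,3): flips 2 -> legal
(5,4): no bracket -> illegal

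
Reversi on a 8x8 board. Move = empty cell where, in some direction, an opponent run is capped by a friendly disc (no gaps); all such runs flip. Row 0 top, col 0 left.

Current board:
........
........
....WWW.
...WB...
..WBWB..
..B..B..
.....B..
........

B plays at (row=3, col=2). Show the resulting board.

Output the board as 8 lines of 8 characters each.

Answer: ........
........
....WWW.
..BBB...
..BBWB..
..B..B..
.....B..
........

Derivation:
Place B at (3,2); scan 8 dirs for brackets.
Dir NW: first cell '.' (not opp) -> no flip
Dir N: first cell '.' (not opp) -> no flip
Dir NE: first cell '.' (not opp) -> no flip
Dir W: first cell '.' (not opp) -> no flip
Dir E: opp run (3,3) capped by B -> flip
Dir SW: first cell '.' (not opp) -> no flip
Dir S: opp run (4,2) capped by B -> flip
Dir SE: first cell 'B' (not opp) -> no flip
All flips: (3,3) (4,2)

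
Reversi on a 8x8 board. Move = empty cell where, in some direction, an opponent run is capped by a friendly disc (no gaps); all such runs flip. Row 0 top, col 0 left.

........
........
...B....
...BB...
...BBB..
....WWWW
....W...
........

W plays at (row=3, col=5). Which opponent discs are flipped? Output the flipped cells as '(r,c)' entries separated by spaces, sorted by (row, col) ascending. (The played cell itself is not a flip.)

Dir NW: first cell '.' (not opp) -> no flip
Dir N: first cell '.' (not opp) -> no flip
Dir NE: first cell '.' (not opp) -> no flip
Dir W: opp run (3,4) (3,3), next='.' -> no flip
Dir E: first cell '.' (not opp) -> no flip
Dir SW: opp run (4,4), next='.' -> no flip
Dir S: opp run (4,5) capped by W -> flip
Dir SE: first cell '.' (not opp) -> no flip

Answer: (4,5)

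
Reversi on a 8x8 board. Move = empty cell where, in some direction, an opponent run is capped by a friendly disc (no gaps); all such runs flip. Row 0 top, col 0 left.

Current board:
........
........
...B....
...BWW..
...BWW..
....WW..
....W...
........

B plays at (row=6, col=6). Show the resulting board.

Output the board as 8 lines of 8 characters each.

Place B at (6,6); scan 8 dirs for brackets.
Dir NW: opp run (5,5) (4,4) capped by B -> flip
Dir N: first cell '.' (not opp) -> no flip
Dir NE: first cell '.' (not opp) -> no flip
Dir W: first cell '.' (not opp) -> no flip
Dir E: first cell '.' (not opp) -> no flip
Dir SW: first cell '.' (not opp) -> no flip
Dir S: first cell '.' (not opp) -> no flip
Dir SE: first cell '.' (not opp) -> no flip
All flips: (4,4) (5,5)

Answer: ........
........
...B....
...BWW..
...BBW..
....WB..
....W.B.
........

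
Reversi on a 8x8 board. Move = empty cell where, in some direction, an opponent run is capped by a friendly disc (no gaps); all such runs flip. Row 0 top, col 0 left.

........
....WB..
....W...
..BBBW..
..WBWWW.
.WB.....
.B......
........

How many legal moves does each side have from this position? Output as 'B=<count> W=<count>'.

Answer: B=10 W=8

Derivation:
-- B to move --
(0,3): no bracket -> illegal
(0,4): flips 2 -> legal
(0,5): no bracket -> illegal
(1,3): flips 1 -> legal
(2,3): no bracket -> illegal
(2,5): no bracket -> illegal
(2,6): no bracket -> illegal
(3,1): no bracket -> illegal
(3,6): flips 1 -> legal
(3,7): no bracket -> illegal
(4,0): no bracket -> illegal
(4,1): flips 2 -> legal
(4,7): flips 3 -> legal
(5,0): flips 1 -> legal
(5,3): no bracket -> illegal
(5,4): flips 1 -> legal
(5,5): flips 1 -> legal
(5,6): flips 1 -> legal
(5,7): no bracket -> illegal
(6,0): flips 2 -> legal
(6,2): no bracket -> illegal
B mobility = 10
-- W to move --
(0,4): no bracket -> illegal
(0,5): no bracket -> illegal
(0,6): flips 1 -> legal
(1,6): flips 1 -> legal
(2,1): no bracket -> illegal
(2,2): flips 2 -> legal
(2,3): flips 1 -> legal
(2,5): no bracket -> illegal
(2,6): no bracket -> illegal
(3,1): flips 3 -> legal
(4,1): no bracket -> illegal
(5,0): no bracket -> illegal
(5,3): flips 1 -> legal
(5,4): no bracket -> illegal
(6,0): no bracket -> illegal
(6,2): flips 1 -> legal
(6,3): no bracket -> illegal
(7,0): no bracket -> illegal
(7,1): flips 1 -> legal
(7,2): no bracket -> illegal
W mobility = 8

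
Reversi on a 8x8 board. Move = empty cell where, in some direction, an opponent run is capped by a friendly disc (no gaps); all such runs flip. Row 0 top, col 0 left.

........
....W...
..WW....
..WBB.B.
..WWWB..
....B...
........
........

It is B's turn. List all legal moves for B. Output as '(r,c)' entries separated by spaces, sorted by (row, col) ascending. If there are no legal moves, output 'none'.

Answer: (1,1) (1,2) (1,3) (2,1) (3,1) (4,1) (5,1) (5,2) (5,3) (5,5)

Derivation:
(0,3): no bracket -> illegal
(0,4): no bracket -> illegal
(0,5): no bracket -> illegal
(1,1): flips 1 -> legal
(1,2): flips 1 -> legal
(1,3): flips 1 -> legal
(1,5): no bracket -> illegal
(2,1): flips 2 -> legal
(2,4): no bracket -> illegal
(2,5): no bracket -> illegal
(3,1): flips 1 -> legal
(3,5): no bracket -> illegal
(4,1): flips 3 -> legal
(5,1): flips 1 -> legal
(5,2): flips 1 -> legal
(5,3): flips 1 -> legal
(5,5): flips 1 -> legal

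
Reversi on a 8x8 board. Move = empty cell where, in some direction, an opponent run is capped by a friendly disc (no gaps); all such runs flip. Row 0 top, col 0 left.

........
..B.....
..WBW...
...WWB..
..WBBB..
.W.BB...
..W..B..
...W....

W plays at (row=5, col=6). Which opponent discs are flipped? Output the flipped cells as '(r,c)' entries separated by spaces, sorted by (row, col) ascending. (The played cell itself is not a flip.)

Answer: (4,5)

Derivation:
Dir NW: opp run (4,5) capped by W -> flip
Dir N: first cell '.' (not opp) -> no flip
Dir NE: first cell '.' (not opp) -> no flip
Dir W: first cell '.' (not opp) -> no flip
Dir E: first cell '.' (not opp) -> no flip
Dir SW: opp run (6,5), next='.' -> no flip
Dir S: first cell '.' (not opp) -> no flip
Dir SE: first cell '.' (not opp) -> no flip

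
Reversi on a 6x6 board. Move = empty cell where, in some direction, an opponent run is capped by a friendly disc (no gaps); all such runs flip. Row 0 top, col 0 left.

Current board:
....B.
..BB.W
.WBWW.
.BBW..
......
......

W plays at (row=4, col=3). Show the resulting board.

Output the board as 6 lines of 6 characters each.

Place W at (4,3); scan 8 dirs for brackets.
Dir NW: opp run (3,2) capped by W -> flip
Dir N: first cell 'W' (not opp) -> no flip
Dir NE: first cell '.' (not opp) -> no flip
Dir W: first cell '.' (not opp) -> no flip
Dir E: first cell '.' (not opp) -> no flip
Dir SW: first cell '.' (not opp) -> no flip
Dir S: first cell '.' (not opp) -> no flip
Dir SE: first cell '.' (not opp) -> no flip
All flips: (3,2)

Answer: ....B.
..BB.W
.WBWW.
.BWW..
...W..
......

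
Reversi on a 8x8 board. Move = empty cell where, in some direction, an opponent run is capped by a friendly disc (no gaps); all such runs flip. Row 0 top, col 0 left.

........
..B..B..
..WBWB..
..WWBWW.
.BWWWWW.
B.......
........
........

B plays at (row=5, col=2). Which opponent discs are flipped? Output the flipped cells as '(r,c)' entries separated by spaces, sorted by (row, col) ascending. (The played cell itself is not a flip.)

Answer: (2,2) (3,2) (4,2) (4,3)

Derivation:
Dir NW: first cell 'B' (not opp) -> no flip
Dir N: opp run (4,2) (3,2) (2,2) capped by B -> flip
Dir NE: opp run (4,3) capped by B -> flip
Dir W: first cell '.' (not opp) -> no flip
Dir E: first cell '.' (not opp) -> no flip
Dir SW: first cell '.' (not opp) -> no flip
Dir S: first cell '.' (not opp) -> no flip
Dir SE: first cell '.' (not opp) -> no flip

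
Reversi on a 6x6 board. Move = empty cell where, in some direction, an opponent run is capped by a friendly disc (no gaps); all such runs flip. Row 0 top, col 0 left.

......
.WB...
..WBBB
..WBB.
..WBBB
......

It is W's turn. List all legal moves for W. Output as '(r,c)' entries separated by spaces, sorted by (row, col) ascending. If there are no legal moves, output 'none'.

(0,1): no bracket -> illegal
(0,2): flips 1 -> legal
(0,3): no bracket -> illegal
(1,3): flips 1 -> legal
(1,4): flips 1 -> legal
(1,5): flips 2 -> legal
(2,1): no bracket -> illegal
(3,5): flips 2 -> legal
(5,2): no bracket -> illegal
(5,3): no bracket -> illegal
(5,4): flips 1 -> legal
(5,5): flips 2 -> legal

Answer: (0,2) (1,3) (1,4) (1,5) (3,5) (5,4) (5,5)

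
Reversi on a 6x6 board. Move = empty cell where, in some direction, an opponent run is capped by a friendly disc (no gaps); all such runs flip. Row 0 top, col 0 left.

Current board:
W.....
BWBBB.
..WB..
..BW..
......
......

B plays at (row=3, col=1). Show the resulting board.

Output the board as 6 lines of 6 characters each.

Answer: W.....
BWBBB.
..BB..
.BBW..
......
......

Derivation:
Place B at (3,1); scan 8 dirs for brackets.
Dir NW: first cell '.' (not opp) -> no flip
Dir N: first cell '.' (not opp) -> no flip
Dir NE: opp run (2,2) capped by B -> flip
Dir W: first cell '.' (not opp) -> no flip
Dir E: first cell 'B' (not opp) -> no flip
Dir SW: first cell '.' (not opp) -> no flip
Dir S: first cell '.' (not opp) -> no flip
Dir SE: first cell '.' (not opp) -> no flip
All flips: (2,2)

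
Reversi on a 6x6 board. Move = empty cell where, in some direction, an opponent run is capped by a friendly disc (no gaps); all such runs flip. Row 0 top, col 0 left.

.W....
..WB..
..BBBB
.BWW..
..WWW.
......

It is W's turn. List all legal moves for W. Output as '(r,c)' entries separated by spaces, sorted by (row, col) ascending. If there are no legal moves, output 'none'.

(0,2): no bracket -> illegal
(0,3): flips 2 -> legal
(0,4): no bracket -> illegal
(1,1): flips 1 -> legal
(1,4): flips 2 -> legal
(1,5): flips 1 -> legal
(2,0): flips 1 -> legal
(2,1): no bracket -> illegal
(3,0): flips 1 -> legal
(3,4): flips 1 -> legal
(3,5): no bracket -> illegal
(4,0): no bracket -> illegal
(4,1): no bracket -> illegal

Answer: (0,3) (1,1) (1,4) (1,5) (2,0) (3,0) (3,4)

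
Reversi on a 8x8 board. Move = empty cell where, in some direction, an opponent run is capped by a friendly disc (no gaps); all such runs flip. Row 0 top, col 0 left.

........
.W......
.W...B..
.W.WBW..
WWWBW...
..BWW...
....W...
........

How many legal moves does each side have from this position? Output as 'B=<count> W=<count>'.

-- B to move --
(0,0): no bracket -> illegal
(0,1): no bracket -> illegal
(0,2): no bracket -> illegal
(1,0): no bracket -> illegal
(1,2): no bracket -> illegal
(2,0): no bracket -> illegal
(2,2): no bracket -> illegal
(2,3): flips 1 -> legal
(2,4): no bracket -> illegal
(2,6): no bracket -> illegal
(3,0): flips 1 -> legal
(3,2): flips 2 -> legal
(3,6): flips 1 -> legal
(4,5): flips 2 -> legal
(4,6): no bracket -> illegal
(5,0): no bracket -> illegal
(5,1): no bracket -> illegal
(5,5): flips 2 -> legal
(6,2): no bracket -> illegal
(6,3): flips 1 -> legal
(6,5): flips 1 -> legal
(7,3): no bracket -> illegal
(7,4): flips 3 -> legal
(7,5): no bracket -> illegal
B mobility = 9
-- W to move --
(1,4): no bracket -> illegal
(1,5): flips 1 -> legal
(1,6): no bracket -> illegal
(2,3): no bracket -> illegal
(2,4): flips 1 -> legal
(2,6): no bracket -> illegal
(3,2): flips 1 -> legal
(3,6): no bracket -> illegal
(4,5): no bracket -> illegal
(5,1): flips 1 -> legal
(6,1): no bracket -> illegal
(6,2): flips 1 -> legal
(6,3): flips 1 -> legal
W mobility = 6

Answer: B=9 W=6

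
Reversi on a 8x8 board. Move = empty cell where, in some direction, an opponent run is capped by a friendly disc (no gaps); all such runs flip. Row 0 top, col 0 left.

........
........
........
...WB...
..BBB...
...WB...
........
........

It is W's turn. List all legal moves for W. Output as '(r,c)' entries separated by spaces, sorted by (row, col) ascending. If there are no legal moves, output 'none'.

(2,3): no bracket -> illegal
(2,4): no bracket -> illegal
(2,5): no bracket -> illegal
(3,1): flips 1 -> legal
(3,2): no bracket -> illegal
(3,5): flips 2 -> legal
(4,1): no bracket -> illegal
(4,5): no bracket -> illegal
(5,1): flips 1 -> legal
(5,2): no bracket -> illegal
(5,5): flips 2 -> legal
(6,3): no bracket -> illegal
(6,4): no bracket -> illegal
(6,5): no bracket -> illegal

Answer: (3,1) (3,5) (5,1) (5,5)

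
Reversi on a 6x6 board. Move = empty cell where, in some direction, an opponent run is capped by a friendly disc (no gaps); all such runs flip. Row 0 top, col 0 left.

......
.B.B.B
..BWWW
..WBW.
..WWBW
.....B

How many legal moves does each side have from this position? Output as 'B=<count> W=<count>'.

-- B to move --
(1,2): no bracket -> illegal
(1,4): flips 2 -> legal
(2,1): no bracket -> illegal
(3,1): flips 1 -> legal
(3,5): flips 4 -> legal
(4,1): flips 2 -> legal
(5,1): flips 1 -> legal
(5,2): flips 2 -> legal
(5,3): flips 1 -> legal
(5,4): no bracket -> illegal
B mobility = 7
-- W to move --
(0,0): no bracket -> illegal
(0,1): no bracket -> illegal
(0,2): flips 1 -> legal
(0,3): flips 1 -> legal
(0,4): no bracket -> illegal
(0,5): flips 1 -> legal
(1,0): no bracket -> illegal
(1,2): flips 1 -> legal
(1,4): no bracket -> illegal
(2,0): no bracket -> illegal
(2,1): flips 1 -> legal
(3,1): no bracket -> illegal
(3,5): no bracket -> illegal
(5,3): no bracket -> illegal
(5,4): flips 1 -> legal
W mobility = 6

Answer: B=7 W=6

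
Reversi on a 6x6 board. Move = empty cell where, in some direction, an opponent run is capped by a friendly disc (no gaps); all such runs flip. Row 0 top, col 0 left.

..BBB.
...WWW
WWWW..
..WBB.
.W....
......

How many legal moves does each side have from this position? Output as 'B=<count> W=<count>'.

-- B to move --
(0,5): no bracket -> illegal
(1,0): no bracket -> illegal
(1,1): flips 1 -> legal
(1,2): flips 1 -> legal
(2,4): flips 2 -> legal
(2,5): flips 1 -> legal
(3,0): no bracket -> illegal
(3,1): flips 3 -> legal
(4,0): no bracket -> illegal
(4,2): no bracket -> illegal
(4,3): no bracket -> illegal
(5,0): no bracket -> illegal
(5,1): no bracket -> illegal
(5,2): no bracket -> illegal
B mobility = 5
-- W to move --
(0,1): no bracket -> illegal
(0,5): no bracket -> illegal
(1,1): no bracket -> illegal
(1,2): no bracket -> illegal
(2,4): no bracket -> illegal
(2,5): no bracket -> illegal
(3,5): flips 2 -> legal
(4,2): no bracket -> illegal
(4,3): flips 1 -> legal
(4,4): flips 1 -> legal
(4,5): flips 1 -> legal
W mobility = 4

Answer: B=5 W=4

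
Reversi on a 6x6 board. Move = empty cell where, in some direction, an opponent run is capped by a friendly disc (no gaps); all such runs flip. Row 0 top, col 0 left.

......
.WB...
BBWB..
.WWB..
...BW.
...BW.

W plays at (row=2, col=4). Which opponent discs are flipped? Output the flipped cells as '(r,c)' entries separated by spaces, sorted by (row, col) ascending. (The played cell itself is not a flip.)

Dir NW: first cell '.' (not opp) -> no flip
Dir N: first cell '.' (not opp) -> no flip
Dir NE: first cell '.' (not opp) -> no flip
Dir W: opp run (2,3) capped by W -> flip
Dir E: first cell '.' (not opp) -> no flip
Dir SW: opp run (3,3), next='.' -> no flip
Dir S: first cell '.' (not opp) -> no flip
Dir SE: first cell '.' (not opp) -> no flip

Answer: (2,3)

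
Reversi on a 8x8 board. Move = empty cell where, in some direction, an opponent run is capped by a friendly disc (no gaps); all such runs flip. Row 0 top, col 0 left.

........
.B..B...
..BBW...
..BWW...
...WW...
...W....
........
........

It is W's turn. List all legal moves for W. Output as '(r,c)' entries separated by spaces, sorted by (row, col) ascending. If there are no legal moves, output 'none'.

(0,0): flips 2 -> legal
(0,1): no bracket -> illegal
(0,2): no bracket -> illegal
(0,3): no bracket -> illegal
(0,4): flips 1 -> legal
(0,5): no bracket -> illegal
(1,0): no bracket -> illegal
(1,2): flips 1 -> legal
(1,3): flips 1 -> legal
(1,5): no bracket -> illegal
(2,0): no bracket -> illegal
(2,1): flips 3 -> legal
(2,5): no bracket -> illegal
(3,1): flips 1 -> legal
(4,1): no bracket -> illegal
(4,2): no bracket -> illegal

Answer: (0,0) (0,4) (1,2) (1,3) (2,1) (3,1)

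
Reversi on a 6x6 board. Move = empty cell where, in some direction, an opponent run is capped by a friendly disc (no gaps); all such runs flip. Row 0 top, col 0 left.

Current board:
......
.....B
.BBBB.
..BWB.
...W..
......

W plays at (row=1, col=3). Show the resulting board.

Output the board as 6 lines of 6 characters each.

Answer: ......
...W.B
.BBWB.
..BWB.
...W..
......

Derivation:
Place W at (1,3); scan 8 dirs for brackets.
Dir NW: first cell '.' (not opp) -> no flip
Dir N: first cell '.' (not opp) -> no flip
Dir NE: first cell '.' (not opp) -> no flip
Dir W: first cell '.' (not opp) -> no flip
Dir E: first cell '.' (not opp) -> no flip
Dir SW: opp run (2,2), next='.' -> no flip
Dir S: opp run (2,3) capped by W -> flip
Dir SE: opp run (2,4), next='.' -> no flip
All flips: (2,3)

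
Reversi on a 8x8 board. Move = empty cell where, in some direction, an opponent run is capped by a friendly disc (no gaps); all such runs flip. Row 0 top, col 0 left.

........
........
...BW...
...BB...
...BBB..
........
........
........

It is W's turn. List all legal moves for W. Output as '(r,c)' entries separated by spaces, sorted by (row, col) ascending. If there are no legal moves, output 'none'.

(1,2): no bracket -> illegal
(1,3): no bracket -> illegal
(1,4): no bracket -> illegal
(2,2): flips 1 -> legal
(2,5): no bracket -> illegal
(3,2): no bracket -> illegal
(3,5): no bracket -> illegal
(3,6): no bracket -> illegal
(4,2): flips 1 -> legal
(4,6): no bracket -> illegal
(5,2): no bracket -> illegal
(5,3): no bracket -> illegal
(5,4): flips 2 -> legal
(5,5): no bracket -> illegal
(5,6): no bracket -> illegal

Answer: (2,2) (4,2) (5,4)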